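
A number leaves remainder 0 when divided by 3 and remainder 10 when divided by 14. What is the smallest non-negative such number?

Write x = 0 + 3·k. Then 3·k ≡ 10 − 0 ≡ 10 (mod 14).
Need 3⁻¹ mod 14. Extended Euclid on (14, 3):
14 = 4×3 + 2
3 = 1×2 + 1
2 = 2×1 + 0
Back-substitute:
1 = 3 − 2
1 = −14 + 5·3
3⁻¹ ≡ 5 (mod 14), so k ≡ 5·10 ≡ 8 (mod 14).
x = 0 + 3·8 = 24.

24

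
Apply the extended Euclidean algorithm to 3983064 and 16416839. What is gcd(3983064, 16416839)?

1

Repeated division:
16416839 = 4·3983064 + 484583
3983064 = 8·484583 + 106400
484583 = 4·106400 + 58983
106400 = 1·58983 + 47417
58983 = 1·47417 + 11566
47417 = 4·11566 + 1153
11566 = 10·1153 + 36
1153 = 32·36 + 1
36 = 36·1 + 0
gcd(3983064, 16416839) = 1.
Working backward:
1 = 1153 − 32·36
1 = −32·11566 + 321·1153
1 = 321·47417 − 1316·11566
1 = −1316·58983 + 1637·47417
1 = 1637·106400 − 2953·58983
1 = −2953·484583 + 13449·106400
1 = 13449·3983064 − 110545·484583
1 = −110545·16416839 + 455629·3983064
So 1 = (-110545)·16416839 + (455629)·3983064.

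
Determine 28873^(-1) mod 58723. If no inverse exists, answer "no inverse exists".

39910

Run Euclid on (58723, 28873):
58723 = 2×28873 + 977
28873 = 29×977 + 540
977 = 1×540 + 437
540 = 1×437 + 103
437 = 4×103 + 25
103 = 4×25 + 3
25 = 8×3 + 1
3 = 3×1 + 0
Since gcd(28873, 58723) = 1, back-substitute to write 1 as a combination:
1 = 25 − 8·3
1 = −8·103 + 33·25
1 = 33·437 − 140·103
1 = −140·540 + 173·437
1 = 173·977 − 313·540
1 = −313·28873 + 9250·977
1 = 9250·58723 − 18813·28873
Thus 28873·(-18813) ≡ 1 (mod 58723); reducing, -18813 mod 58723 = 39910.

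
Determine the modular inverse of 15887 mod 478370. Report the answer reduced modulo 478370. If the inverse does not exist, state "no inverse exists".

386773

Extended Euclidean algorithm:
478370 = 30×15887 + 1760
15887 = 9×1760 + 47
1760 = 37×47 + 21
47 = 2×21 + 5
21 = 4×5 + 1
5 = 5×1 + 0
The gcd is 1. Working backward:
1 = 21 − 4·5
1 = −4·47 + 9·21
1 = 9·1760 − 337·47
1 = −337·15887 + 3042·1760
1 = 3042·478370 − 91597·15887
Thus 15887·(-91597) ≡ 1 (mod 478370); reducing, -91597 mod 478370 = 386773.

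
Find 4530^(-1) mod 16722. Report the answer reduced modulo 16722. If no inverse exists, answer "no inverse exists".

no inverse exists

Compute gcd(4530, 16722):
16722 = 3*4530 + 3132
4530 = 1*3132 + 1398
3132 = 2*1398 + 336
1398 = 4*336 + 54
336 = 6*54 + 12
54 = 4*12 + 6
12 = 2*6 + 0
gcd(4530, 16722) = 6 ≠ 1, so 4530 has no multiplicative inverse modulo 16722.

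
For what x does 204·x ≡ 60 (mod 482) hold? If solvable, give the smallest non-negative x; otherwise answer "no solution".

First find gcd(204, 482):
482 = 2*204 + 74
204 = 2*74 + 56
74 = 1*56 + 18
56 = 3*18 + 2
18 = 9*2 + 0
gcd = 2 and 2 | 60, so solutions exist. Divide through by 2: 102x ≡ 30 (mod 241).
Now find 102⁻¹ mod 241:
241 = 2×102 + 37
102 = 2×37 + 28
37 = 1×28 + 9
28 = 3×9 + 1
9 = 9×1 + 0
Back-substitute:
1 = 28 − 3·9
1 = −3·37 + 4·28
1 = 4·102 − 11·37
1 = −11·241 + 26·102
So 102⁻¹ ≡ 26 (mod 241).
Then x ≡ 26·30 ≡ 57 (mod 241); the smallest non-negative solution is x = 57.

57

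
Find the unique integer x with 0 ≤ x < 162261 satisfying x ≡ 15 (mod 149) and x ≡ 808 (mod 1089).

147823

Write x = 15 + 149·k. Then 149·k ≡ 808 − 15 ≡ 793 (mod 1089).
Need 149⁻¹ mod 1089. Extended Euclid on (1089, 149):
1089 = 7×149 + 46
149 = 3×46 + 11
46 = 4×11 + 2
11 = 5×2 + 1
2 = 2×1 + 0
Back-substitute:
1 = 11 − 5·2
1 = −5·46 + 21·11
1 = 21·149 − 68·46
1 = −68·1089 + 497·149
149⁻¹ ≡ 497 (mod 1089), so k ≡ 497·793 ≡ 992 (mod 1089).
x = 15 + 149·992 = 147823.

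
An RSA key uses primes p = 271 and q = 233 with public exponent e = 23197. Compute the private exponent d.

12373

φ(n) = (p−1)(q−1) = 270·232 = 62640.
Need d with 23197·d ≡ 1 (mod 62640). Apply the extended Euclidean algorithm:
62640 = 2·23197 + 16246
23197 = 1·16246 + 6951
16246 = 2·6951 + 2344
6951 = 2·2344 + 2263
2344 = 1·2263 + 81
2263 = 27·81 + 76
81 = 1·76 + 5
76 = 15·5 + 1
5 = 5·1 + 0
Back-substitute:
1 = 76 − 15·5
1 = −15·81 + 16·76
1 = 16·2263 − 447·81
1 = −447·2344 + 463·2263
1 = 463·6951 − 1373·2344
1 = −1373·16246 + 3209·6951
1 = 3209·23197 − 4582·16246
1 = −4582·62640 + 12373·23197
So 23197·12373 ≡ 1 (mod 62640), hence d = 12373.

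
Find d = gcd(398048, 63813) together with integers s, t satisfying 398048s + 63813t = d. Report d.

1

Repeated division:
398048 = 6·63813 + 15170
63813 = 4·15170 + 3133
15170 = 4·3133 + 2638
3133 = 1·2638 + 495
2638 = 5·495 + 163
495 = 3·163 + 6
163 = 27·6 + 1
6 = 6·1 + 0
gcd(398048, 63813) = 1.
Express as a combination:
1 = 163 − 27·6
1 = −27·495 + 82·163
1 = 82·2638 − 437·495
1 = −437·3133 + 519·2638
1 = 519·15170 − 2513·3133
1 = −2513·63813 + 10571·15170
1 = 10571·398048 − 65939·63813
So 1 = (10571)·398048 + (-65939)·63813.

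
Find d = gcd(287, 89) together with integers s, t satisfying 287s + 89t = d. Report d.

1

Euclidean algorithm:
287 = 3*89 + 20
89 = 4*20 + 9
20 = 2*9 + 2
9 = 4*2 + 1
2 = 2*1 + 0
gcd(287, 89) = 1.
Express as a combination:
1 = 9 − 4·2
1 = −4·20 + 9·9
1 = 9·89 − 40·20
1 = −40·287 + 129·89
So 1 = (-40)·287 + (129)·89.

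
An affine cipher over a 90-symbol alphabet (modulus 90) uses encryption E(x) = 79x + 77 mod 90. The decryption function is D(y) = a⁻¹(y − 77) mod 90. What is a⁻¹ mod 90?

49

Apply the Euclidean algorithm to 90 and 79:
90 = 1×79 + 11
79 = 7×11 + 2
11 = 5×2 + 1
2 = 2×1 + 0
Since gcd(79, 90) = 1, back-substitute to write 1 as a combination:
1 = 11 − 5·2
1 = −5·79 + 36·11
1 = 36·90 − 41·79
Hence 79⁻¹ ≡ -41 ≡ 49 (mod 90).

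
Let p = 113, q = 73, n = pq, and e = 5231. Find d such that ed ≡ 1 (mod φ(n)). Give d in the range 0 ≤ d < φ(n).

φ(n) = (p−1)(q−1) = 112·72 = 8064.
Need d with 5231·d ≡ 1 (mod 8064). Apply the extended Euclidean algorithm:
8064 = 1·5231 + 2833
5231 = 1·2833 + 2398
2833 = 1·2398 + 435
2398 = 5·435 + 223
435 = 1·223 + 212
223 = 1·212 + 11
212 = 19·11 + 3
11 = 3·3 + 2
3 = 1·2 + 1
2 = 2·1 + 0
Back-substitute:
1 = 3 − 2
1 = −11 + 4·3
1 = 4·212 − 77·11
1 = −77·223 + 81·212
1 = 81·435 − 158·223
1 = −158·2398 + 871·435
1 = 871·2833 − 1029·2398
1 = −1029·5231 + 1900·2833
1 = 1900·8064 − 2929·5231
So 5231·(-2929) ≡ 1 (mod 8064), hence d ≡ -2929 ≡ 5135 (mod 8064).

5135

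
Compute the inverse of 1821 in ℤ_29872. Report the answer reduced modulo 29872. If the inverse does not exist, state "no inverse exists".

8645

Apply the Euclidean algorithm to 29872 and 1821:
29872 = 16×1821 + 736
1821 = 2×736 + 349
736 = 2×349 + 38
349 = 9×38 + 7
38 = 5×7 + 3
7 = 2×3 + 1
3 = 3×1 + 0
Since gcd(1821, 29872) = 1, back-substitute to write 1 as a combination:
1 = 7 − 2·3
1 = −2·38 + 11·7
1 = 11·349 − 101·38
1 = −101·736 + 213·349
1 = 213·1821 − 527·736
1 = −527·29872 + 8645·1821
So 1821·8645 ≡ 1 (mod 29872).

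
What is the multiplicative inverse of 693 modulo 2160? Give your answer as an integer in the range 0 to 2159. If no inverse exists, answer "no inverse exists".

Euclidean algorithm on 2160, 693:
2160 = 3·693 + 81
693 = 8·81 + 45
81 = 1·45 + 36
45 = 1·36 + 9
36 = 4·9 + 0
Since gcd = 9 > 1, 693 is not a unit mod 2160.

no inverse exists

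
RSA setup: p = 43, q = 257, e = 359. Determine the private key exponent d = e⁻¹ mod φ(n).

φ(n) = (p−1)(q−1) = 42·256 = 10752.
Need d with 359·d ≡ 1 (mod 10752). Apply the extended Euclidean algorithm:
10752 = 29·359 + 341
359 = 1·341 + 18
341 = 18·18 + 17
18 = 1·17 + 1
17 = 17·1 + 0
Back-substitute:
1 = 18 − 17
1 = −341 + 19·18
1 = 19·359 − 20·341
1 = −20·10752 + 599·359
So 359·599 ≡ 1 (mod 10752), hence d = 599.

599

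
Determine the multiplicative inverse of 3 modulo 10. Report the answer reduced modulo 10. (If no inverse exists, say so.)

Apply the Euclidean algorithm to 10 and 3:
10 = 3*3 + 1
3 = 3*1 + 0
gcd = 1, so the inverse exists. Back-substitute:
1 = 10 − 3·3
Hence 3⁻¹ ≡ -3 ≡ 7 (mod 10).

7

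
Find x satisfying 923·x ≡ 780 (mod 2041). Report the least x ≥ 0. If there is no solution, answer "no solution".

149

First find gcd(923, 2041):
2041 = 2·923 + 195
923 = 4·195 + 143
195 = 1·143 + 52
143 = 2·52 + 39
52 = 1·39 + 13
39 = 3·13 + 0
gcd = 13 and 13 | 780, so solutions exist. Divide through by 13: 71x ≡ 60 (mod 157).
Now find 71⁻¹ mod 157:
157 = 2*71 + 15
71 = 4*15 + 11
15 = 1*11 + 4
11 = 2*4 + 3
4 = 1*3 + 1
3 = 3*1 + 0
Back-substitute:
1 = 4 − 3
1 = −11 + 3·4
1 = 3·15 − 4·11
1 = −4·71 + 19·15
1 = 19·157 − 42·71
So 71·(-42) ≡ 1 (mod 157), i.e. 71⁻¹ ≡ 115.
Then x ≡ 115·60 ≡ 149 (mod 157); the smallest non-negative solution is x = 149.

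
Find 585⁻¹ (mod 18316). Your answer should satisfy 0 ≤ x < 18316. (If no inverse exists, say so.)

Extended Euclidean algorithm:
18316 = 31·585 + 181
585 = 3·181 + 42
181 = 4·42 + 13
42 = 3·13 + 3
13 = 4·3 + 1
3 = 3·1 + 0
The gcd is 1. Working backward:
1 = 13 − 4·3
1 = −4·42 + 13·13
1 = 13·181 − 56·42
1 = −56·585 + 181·181
1 = 181·18316 − 5667·585
Thus 585·(-5667) ≡ 1 (mod 18316); reducing, -5667 mod 18316 = 12649.

12649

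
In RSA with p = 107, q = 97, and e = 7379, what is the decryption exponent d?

7451

φ(n) = (p−1)(q−1) = 106·96 = 10176.
Need d with 7379·d ≡ 1 (mod 10176). Apply the extended Euclidean algorithm:
10176 = 1×7379 + 2797
7379 = 2×2797 + 1785
2797 = 1×1785 + 1012
1785 = 1×1012 + 773
1012 = 1×773 + 239
773 = 3×239 + 56
239 = 4×56 + 15
56 = 3×15 + 11
15 = 1×11 + 4
11 = 2×4 + 3
4 = 1×3 + 1
3 = 3×1 + 0
Back-substitute:
1 = 4 − 3
1 = −11 + 3·4
1 = 3·15 − 4·11
1 = −4·56 + 15·15
1 = 15·239 − 64·56
1 = −64·773 + 207·239
1 = 207·1012 − 271·773
1 = −271·1785 + 478·1012
1 = 478·2797 − 749·1785
1 = −749·7379 + 1976·2797
1 = 1976·10176 − 2725·7379
So 7379·(-2725) ≡ 1 (mod 10176), hence d ≡ -2725 ≡ 7451 (mod 10176).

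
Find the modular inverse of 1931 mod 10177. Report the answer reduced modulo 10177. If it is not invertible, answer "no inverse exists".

7584

Apply the Euclidean algorithm to 10177 and 1931:
10177 = 5*1931 + 522
1931 = 3*522 + 365
522 = 1*365 + 157
365 = 2*157 + 51
157 = 3*51 + 4
51 = 12*4 + 3
4 = 1*3 + 1
3 = 3*1 + 0
Since gcd(1931, 10177) = 1, back-substitute to write 1 as a combination:
1 = 4 − 3
1 = −51 + 13·4
1 = 13·157 − 40·51
1 = −40·365 + 93·157
1 = 93·522 − 133·365
1 = −133·1931 + 492·522
1 = 492·10177 − 2593·1931
Hence 1931⁻¹ ≡ -2593 ≡ 7584 (mod 10177).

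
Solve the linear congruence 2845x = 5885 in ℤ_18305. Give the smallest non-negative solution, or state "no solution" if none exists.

3084

First find gcd(2845, 18305):
18305 = 6×2845 + 1235
2845 = 2×1235 + 375
1235 = 3×375 + 110
375 = 3×110 + 45
110 = 2×45 + 20
45 = 2×20 + 5
20 = 4×5 + 0
gcd = 5 and 5 | 5885, so solutions exist. Divide through by 5: 569x ≡ 1177 (mod 3661).
Now find 569⁻¹ mod 3661:
3661 = 6·569 + 247
569 = 2·247 + 75
247 = 3·75 + 22
75 = 3·22 + 9
22 = 2·9 + 4
9 = 2·4 + 1
4 = 4·1 + 0
Back-substitute:
1 = 9 − 2·4
1 = −2·22 + 5·9
1 = 5·75 − 17·22
1 = −17·247 + 56·75
1 = 56·569 − 129·247
1 = −129·3661 + 830·569
So 569⁻¹ ≡ 830 (mod 3661).
Then x ≡ 830·1177 ≡ 3084 (mod 3661); the smallest non-negative solution is x = 3084.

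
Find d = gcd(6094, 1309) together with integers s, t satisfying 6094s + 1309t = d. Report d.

11

Euclidean algorithm:
6094 = 4·1309 + 858
1309 = 1·858 + 451
858 = 1·451 + 407
451 = 1·407 + 44
407 = 9·44 + 11
44 = 4·11 + 0
gcd(6094, 1309) = 11.
Back-substituting:
11 = 407 − 9·44
11 = −9·451 + 10·407
11 = 10·858 − 19·451
11 = −19·1309 + 29·858
11 = 29·6094 − 135·1309
So 11 = (29)·6094 + (-135)·1309.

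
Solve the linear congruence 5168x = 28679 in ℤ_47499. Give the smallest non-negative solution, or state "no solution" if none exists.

First find gcd(5168, 47499):
47499 = 9×5168 + 987
5168 = 5×987 + 233
987 = 4×233 + 55
233 = 4×55 + 13
55 = 4×13 + 3
13 = 4×3 + 1
3 = 3×1 + 0
gcd = 1, so a unique solution mod 47499 exists.
Back-substitute for the Bézout coefficients:
1 = 13 − 4·3
1 = −4·55 + 17·13
1 = 17·233 − 72·55
1 = −72·987 + 305·233
1 = 305·5168 − 1597·987
1 = −1597·47499 + 14678·5168
So 5168·(14678) ≡ 1 (mod 47499), giving 5168⁻¹ ≡ 14678.
x ≡ 5168⁻¹·28679 ≡ 14678·28679 ≡ 14224 (mod 47499).

14224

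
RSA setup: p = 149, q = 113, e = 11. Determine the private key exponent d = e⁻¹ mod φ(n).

φ(n) = (p−1)(q−1) = 148·112 = 16576.
Need d with 11·d ≡ 1 (mod 16576). Apply the extended Euclidean algorithm:
16576 = 1506·11 + 10
11 = 1·10 + 1
10 = 10·1 + 0
Back-substitute:
1 = 11 − 10
1 = −16576 + 1507·11
So 11·1507 ≡ 1 (mod 16576), hence d = 1507.

1507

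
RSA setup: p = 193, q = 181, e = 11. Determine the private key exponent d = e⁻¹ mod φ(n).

18851

φ(n) = (p−1)(q−1) = 192·180 = 34560.
Need d with 11·d ≡ 1 (mod 34560). Apply the extended Euclidean algorithm:
34560 = 3141×11 + 9
11 = 1×9 + 2
9 = 4×2 + 1
2 = 2×1 + 0
Back-substitute:
1 = 9 − 4·2
1 = −4·11 + 5·9
1 = 5·34560 − 15709·11
So 11·(-15709) ≡ 1 (mod 34560), hence d ≡ -15709 ≡ 18851 (mod 34560).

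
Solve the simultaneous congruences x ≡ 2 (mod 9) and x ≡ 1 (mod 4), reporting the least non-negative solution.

Write x = 2 + 9·k. Then 9·k ≡ 1 − 2 ≡ 3 (mod 4).
Need 9⁻¹ mod 4. Extended Euclid on (4, 1):
4 = 4*1 + 0
9⁻¹ ≡ 1 (mod 4), so k ≡ 1·3 ≡ 3 (mod 4).
x = 2 + 9·3 = 29.

29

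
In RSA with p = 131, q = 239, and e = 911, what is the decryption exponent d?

4551

φ(n) = (p−1)(q−1) = 130·238 = 30940.
Need d with 911·d ≡ 1 (mod 30940). Apply the extended Euclidean algorithm:
30940 = 33*911 + 877
911 = 1*877 + 34
877 = 25*34 + 27
34 = 1*27 + 7
27 = 3*7 + 6
7 = 1*6 + 1
6 = 6*1 + 0
Back-substitute:
1 = 7 − 6
1 = −27 + 4·7
1 = 4·34 − 5·27
1 = −5·877 + 129·34
1 = 129·911 − 134·877
1 = −134·30940 + 4551·911
So 911·4551 ≡ 1 (mod 30940), hence d = 4551.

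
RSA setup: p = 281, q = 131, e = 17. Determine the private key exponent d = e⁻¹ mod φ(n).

23553

φ(n) = (p−1)(q−1) = 280·130 = 36400.
Need d with 17·d ≡ 1 (mod 36400). Apply the extended Euclidean algorithm:
36400 = 2141*17 + 3
17 = 5*3 + 2
3 = 1*2 + 1
2 = 2*1 + 0
Back-substitute:
1 = 3 − 2
1 = −17 + 6·3
1 = 6·36400 − 12847·17
So 17·(-12847) ≡ 1 (mod 36400), hence d ≡ -12847 ≡ 23553 (mod 36400).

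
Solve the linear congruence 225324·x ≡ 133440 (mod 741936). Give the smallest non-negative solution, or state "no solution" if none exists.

42836

First find gcd(225324, 741936):
741936 = 3*225324 + 65964
225324 = 3*65964 + 27432
65964 = 2*27432 + 11100
27432 = 2*11100 + 5232
11100 = 2*5232 + 636
5232 = 8*636 + 144
636 = 4*144 + 60
144 = 2*60 + 24
60 = 2*24 + 12
24 = 2*12 + 0
gcd = 12 and 12 | 133440, so solutions exist. Divide through by 12: 18777x ≡ 11120 (mod 61828).
Now find 18777⁻¹ mod 61828:
61828 = 3*18777 + 5497
18777 = 3*5497 + 2286
5497 = 2*2286 + 925
2286 = 2*925 + 436
925 = 2*436 + 53
436 = 8*53 + 12
53 = 4*12 + 5
12 = 2*5 + 2
5 = 2*2 + 1
2 = 2*1 + 0
Back-substitute:
1 = 5 − 2·2
1 = −2·12 + 5·5
1 = 5·53 − 22·12
1 = −22·436 + 181·53
1 = 181·925 − 384·436
1 = −384·2286 + 949·925
1 = 949·5497 − 2282·2286
1 = −2282·18777 + 7795·5497
1 = 7795·61828 − 25667·18777
So 18777·(-25667) ≡ 1 (mod 61828), i.e. 18777⁻¹ ≡ 36161.
Then x ≡ 36161·11120 ≡ 42836 (mod 61828); the smallest non-negative solution is x = 42836.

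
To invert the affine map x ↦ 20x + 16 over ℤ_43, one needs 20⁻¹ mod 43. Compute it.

Extended Euclidean algorithm:
43 = 2×20 + 3
20 = 6×3 + 2
3 = 1×2 + 1
2 = 2×1 + 0
gcd = 1, so the inverse exists. Back-substitute:
1 = 3 − 2
1 = −20 + 7·3
1 = 7·43 − 15·20
So 20·(-15) ≡ 1 (mod 43), and -15 ≡ 28 (mod 43).

28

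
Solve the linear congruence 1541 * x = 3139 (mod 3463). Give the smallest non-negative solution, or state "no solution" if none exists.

First find gcd(1541, 3463):
3463 = 2×1541 + 381
1541 = 4×381 + 17
381 = 22×17 + 7
17 = 2×7 + 3
7 = 2×3 + 1
3 = 3×1 + 0
gcd = 1, so a unique solution mod 3463 exists.
Back-substitute for the Bézout coefficients:
1 = 7 − 2·3
1 = −2·17 + 5·7
1 = 5·381 − 112·17
1 = −112·1541 + 453·381
1 = 453·3463 − 1018·1541
So 1541·(-1018) ≡ 1 (mod 3463), giving 1541⁻¹ ≡ 2445.
x ≡ 1541⁻¹·3139 ≡ 2445·3139 ≡ 847 (mod 3463).

847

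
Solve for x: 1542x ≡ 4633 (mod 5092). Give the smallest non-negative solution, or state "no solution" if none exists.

no solution

gcd(1542, 5092):
5092 = 3×1542 + 466
1542 = 3×466 + 144
466 = 3×144 + 34
144 = 4×34 + 8
34 = 4×8 + 2
8 = 4×2 + 0
gcd = 2, but 2 ∤ 4633, so the congruence has no solution.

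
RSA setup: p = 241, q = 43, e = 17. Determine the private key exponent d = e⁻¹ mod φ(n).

593

φ(n) = (p−1)(q−1) = 240·42 = 10080.
Need d with 17·d ≡ 1 (mod 10080). Apply the extended Euclidean algorithm:
10080 = 592·17 + 16
17 = 1·16 + 1
16 = 16·1 + 0
Back-substitute:
1 = 17 − 16
1 = −10080 + 593·17
So 17·593 ≡ 1 (mod 10080), hence d = 593.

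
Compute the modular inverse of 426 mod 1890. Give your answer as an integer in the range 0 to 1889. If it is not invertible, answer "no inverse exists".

Compute gcd(426, 1890):
1890 = 4*426 + 186
426 = 2*186 + 54
186 = 3*54 + 24
54 = 2*24 + 6
24 = 4*6 + 0
gcd(426, 1890) = 6 ≠ 1, so 426 has no multiplicative inverse modulo 1890.

no inverse exists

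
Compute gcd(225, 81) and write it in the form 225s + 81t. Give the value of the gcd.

9

Euclidean algorithm:
225 = 2×81 + 63
81 = 1×63 + 18
63 = 3×18 + 9
18 = 2×9 + 0
gcd(225, 81) = 9.
Back-substituting:
9 = 63 − 3·18
9 = −3·81 + 4·63
9 = 4·225 − 11·81
So 9 = (4)·225 + (-11)·81.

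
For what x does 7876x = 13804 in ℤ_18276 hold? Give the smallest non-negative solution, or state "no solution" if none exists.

2422

First find gcd(7876, 18276):
18276 = 2*7876 + 2524
7876 = 3*2524 + 304
2524 = 8*304 + 92
304 = 3*92 + 28
92 = 3*28 + 8
28 = 3*8 + 4
8 = 2*4 + 0
gcd = 4 and 4 | 13804, so solutions exist. Divide through by 4: 1969x ≡ 3451 (mod 4569).
Now find 1969⁻¹ mod 4569:
4569 = 2*1969 + 631
1969 = 3*631 + 76
631 = 8*76 + 23
76 = 3*23 + 7
23 = 3*7 + 2
7 = 3*2 + 1
2 = 2*1 + 0
Back-substitute:
1 = 7 − 3·2
1 = −3·23 + 10·7
1 = 10·76 − 33·23
1 = −33·631 + 274·76
1 = 274·1969 − 855·631
1 = −855·4569 + 1984·1969
So 1969⁻¹ ≡ 1984 (mod 4569).
Then x ≡ 1984·3451 ≡ 2422 (mod 4569); the smallest non-negative solution is x = 2422.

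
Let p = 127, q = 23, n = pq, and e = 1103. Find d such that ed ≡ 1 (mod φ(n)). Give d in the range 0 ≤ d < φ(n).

φ(n) = (p−1)(q−1) = 126·22 = 2772.
Need d with 1103·d ≡ 1 (mod 2772). Apply the extended Euclidean algorithm:
2772 = 2*1103 + 566
1103 = 1*566 + 537
566 = 1*537 + 29
537 = 18*29 + 15
29 = 1*15 + 14
15 = 1*14 + 1
14 = 14*1 + 0
Back-substitute:
1 = 15 − 14
1 = −29 + 2·15
1 = 2·537 − 37·29
1 = −37·566 + 39·537
1 = 39·1103 − 76·566
1 = −76·2772 + 191·1103
So 1103·191 ≡ 1 (mod 2772), hence d = 191.

191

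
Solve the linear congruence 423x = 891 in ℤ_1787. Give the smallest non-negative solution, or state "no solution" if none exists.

1599

First find gcd(423, 1787):
1787 = 4×423 + 95
423 = 4×95 + 43
95 = 2×43 + 9
43 = 4×9 + 7
9 = 1×7 + 2
7 = 3×2 + 1
2 = 2×1 + 0
gcd = 1, so a unique solution mod 1787 exists.
Back-substitute for the Bézout coefficients:
1 = 7 − 3·2
1 = −3·9 + 4·7
1 = 4·43 − 19·9
1 = −19·95 + 42·43
1 = 42·423 − 187·95
1 = −187·1787 + 790·423
So 423·(790) ≡ 1 (mod 1787), giving 423⁻¹ ≡ 790.
x ≡ 423⁻¹·891 ≡ 790·891 ≡ 1599 (mod 1787).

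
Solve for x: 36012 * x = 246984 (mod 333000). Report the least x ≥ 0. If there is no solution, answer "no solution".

13082

First find gcd(36012, 333000):
333000 = 9·36012 + 8892
36012 = 4·8892 + 444
8892 = 20·444 + 12
444 = 37·12 + 0
gcd = 12 and 12 | 246984, so solutions exist. Divide through by 12: 3001x ≡ 20582 (mod 27750).
Now find 3001⁻¹ mod 27750:
27750 = 9×3001 + 741
3001 = 4×741 + 37
741 = 20×37 + 1
37 = 37×1 + 0
Back-substitute:
1 = 741 − 20·37
1 = −20·3001 + 81·741
1 = 81·27750 − 749·3001
So 3001·(-749) ≡ 1 (mod 27750), i.e. 3001⁻¹ ≡ 27001.
Then x ≡ 27001·20582 ≡ 13082 (mod 27750); the smallest non-negative solution is x = 13082.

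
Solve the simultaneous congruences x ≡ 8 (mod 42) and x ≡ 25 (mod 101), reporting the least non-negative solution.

4166

Write x = 8 + 42·k. Then 42·k ≡ 25 − 8 ≡ 17 (mod 101).
Need 42⁻¹ mod 101. Extended Euclid on (101, 42):
101 = 2×42 + 17
42 = 2×17 + 8
17 = 2×8 + 1
8 = 8×1 + 0
Back-substitute:
1 = 17 − 2·8
1 = −2·42 + 5·17
1 = 5·101 − 12·42
42⁻¹ ≡ 89 (mod 101), so k ≡ 89·17 ≡ 99 (mod 101).
x = 8 + 42·99 = 4166.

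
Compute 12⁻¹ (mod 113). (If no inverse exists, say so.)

66

Apply the Euclidean algorithm to 113 and 12:
113 = 9×12 + 5
12 = 2×5 + 2
5 = 2×2 + 1
2 = 2×1 + 0
The gcd is 1. Working backward:
1 = 5 − 2·2
1 = −2·12 + 5·5
1 = 5·113 − 47·12
Hence 12⁻¹ ≡ -47 ≡ 66 (mod 113).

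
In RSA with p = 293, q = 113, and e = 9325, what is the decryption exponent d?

2213

φ(n) = (p−1)(q−1) = 292·112 = 32704.
Need d with 9325·d ≡ 1 (mod 32704). Apply the extended Euclidean algorithm:
32704 = 3·9325 + 4729
9325 = 1·4729 + 4596
4729 = 1·4596 + 133
4596 = 34·133 + 74
133 = 1·74 + 59
74 = 1·59 + 15
59 = 3·15 + 14
15 = 1·14 + 1
14 = 14·1 + 0
Back-substitute:
1 = 15 − 14
1 = −59 + 4·15
1 = 4·74 − 5·59
1 = −5·133 + 9·74
1 = 9·4596 − 311·133
1 = −311·4729 + 320·4596
1 = 320·9325 − 631·4729
1 = −631·32704 + 2213·9325
So 9325·2213 ≡ 1 (mod 32704), hence d = 2213.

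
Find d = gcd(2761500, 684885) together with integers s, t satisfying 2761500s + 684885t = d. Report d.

15

Euclidean algorithm:
2761500 = 4*684885 + 21960
684885 = 31*21960 + 4125
21960 = 5*4125 + 1335
4125 = 3*1335 + 120
1335 = 11*120 + 15
120 = 8*15 + 0
gcd(2761500, 684885) = 15.
Express as a combination:
15 = 1335 − 11·120
15 = −11·4125 + 34·1335
15 = 34·21960 − 181·4125
15 = −181·684885 + 5645·21960
15 = 5645·2761500 − 22761·684885
So 15 = (5645)·2761500 + (-22761)·684885.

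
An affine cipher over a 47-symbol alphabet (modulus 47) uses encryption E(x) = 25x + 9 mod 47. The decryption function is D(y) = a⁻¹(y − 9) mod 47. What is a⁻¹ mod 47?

Run Euclid on (47, 25):
47 = 1×25 + 22
25 = 1×22 + 3
22 = 7×3 + 1
3 = 3×1 + 0
gcd = 1, so the inverse exists. Back-substitute:
1 = 22 − 7·3
1 = −7·25 + 8·22
1 = 8·47 − 15·25
So 25·(-15) ≡ 1 (mod 47), and -15 ≡ 32 (mod 47).

32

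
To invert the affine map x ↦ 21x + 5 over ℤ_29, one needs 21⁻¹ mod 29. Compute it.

18

gcd(29, 21) by repeated division:
29 = 1*21 + 8
21 = 2*8 + 5
8 = 1*5 + 3
5 = 1*3 + 2
3 = 1*2 + 1
2 = 2*1 + 0
Since gcd(21, 29) = 1, back-substitute to write 1 as a combination:
1 = 3 − 2
1 = −5 + 2·3
1 = 2·8 − 3·5
1 = −3·21 + 8·8
1 = 8·29 − 11·21
Thus 21·(-11) ≡ 1 (mod 29); reducing, -11 mod 29 = 18.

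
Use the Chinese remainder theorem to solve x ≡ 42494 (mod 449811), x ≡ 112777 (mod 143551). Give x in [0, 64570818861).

Write x = 42494 + 449811·k. Then 449811·k ≡ 112777 − 42494 ≡ 70283 (mod 143551).
Need 449811⁻¹ mod 143551. Extended Euclid on (143551, 19158):
143551 = 7×19158 + 9445
19158 = 2×9445 + 268
9445 = 35×268 + 65
268 = 4×65 + 8
65 = 8×8 + 1
8 = 8×1 + 0
Back-substitute:
1 = 65 − 8·8
1 = −8·268 + 33·65
1 = 33·9445 − 1163·268
1 = −1163·19158 + 2359·9445
1 = 2359·143551 − 17676·19158
449811⁻¹ ≡ 125875 (mod 143551), so k ≡ 125875·70283 ≡ 111597 (mod 143551).
x = 42494 + 449811·111597 = 50197600661.

50197600661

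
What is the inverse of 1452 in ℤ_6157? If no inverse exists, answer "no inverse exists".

Run Euclid on (6157, 1452):
6157 = 4×1452 + 349
1452 = 4×349 + 56
349 = 6×56 + 13
56 = 4×13 + 4
13 = 3×4 + 1
4 = 4×1 + 0
The gcd is 1. Working backward:
1 = 13 − 3·4
1 = −3·56 + 13·13
1 = 13·349 − 81·56
1 = −81·1452 + 337·349
1 = 337·6157 − 1429·1452
So 1452·(-1429) ≡ 1 (mod 6157), and -1429 ≡ 4728 (mod 6157).

4728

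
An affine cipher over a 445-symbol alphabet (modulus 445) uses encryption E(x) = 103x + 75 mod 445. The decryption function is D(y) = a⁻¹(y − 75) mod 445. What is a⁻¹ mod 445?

Apply the Euclidean algorithm to 445 and 103:
445 = 4*103 + 33
103 = 3*33 + 4
33 = 8*4 + 1
4 = 4*1 + 0
Since gcd(103, 445) = 1, back-substitute to write 1 as a combination:
1 = 33 − 8·4
1 = −8·103 + 25·33
1 = 25·445 − 108·103
Thus 103·(-108) ≡ 1 (mod 445); reducing, -108 mod 445 = 337.

337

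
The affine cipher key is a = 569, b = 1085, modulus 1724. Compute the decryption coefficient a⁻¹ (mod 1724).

Run Euclid on (1724, 569):
1724 = 3×569 + 17
569 = 33×17 + 8
17 = 2×8 + 1
8 = 8×1 + 0
Since gcd(569, 1724) = 1, back-substitute to write 1 as a combination:
1 = 17 − 2·8
1 = −2·569 + 67·17
1 = 67·1724 − 203·569
So 569·(-203) ≡ 1 (mod 1724), and -203 ≡ 1521 (mod 1724).

1521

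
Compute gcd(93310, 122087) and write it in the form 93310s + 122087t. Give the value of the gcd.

Apply Euclid's algorithm to 122087 and 93310:
122087 = 1*93310 + 28777
93310 = 3*28777 + 6979
28777 = 4*6979 + 861
6979 = 8*861 + 91
861 = 9*91 + 42
91 = 2*42 + 7
42 = 6*7 + 0
gcd(93310, 122087) = 7.
Working backward:
7 = 91 − 2·42
7 = −2·861 + 19·91
7 = 19·6979 − 154·861
7 = −154·28777 + 635·6979
7 = 635·93310 − 2059·28777
7 = −2059·122087 + 2694·93310
So 7 = (-2059)·122087 + (2694)·93310.

7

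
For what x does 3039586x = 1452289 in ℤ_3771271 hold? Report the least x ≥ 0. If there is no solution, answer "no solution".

200415

First find gcd(3039586, 3771271):
3771271 = 1×3039586 + 731685
3039586 = 4×731685 + 112846
731685 = 6×112846 + 54609
112846 = 2×54609 + 3628
54609 = 15×3628 + 189
3628 = 19×189 + 37
189 = 5×37 + 4
37 = 9×4 + 1
4 = 4×1 + 0
gcd = 1, so a unique solution mod 3771271 exists.
Back-substitute for the Bézout coefficients:
1 = 37 − 9·4
1 = −9·189 + 46·37
1 = 46·3628 − 883·189
1 = −883·54609 + 13291·3628
1 = 13291·112846 − 27465·54609
1 = −27465·731685 + 178081·112846
1 = 178081·3039586 − 739789·731685
1 = −739789·3771271 + 917870·3039586
So 3039586·(917870) ≡ 1 (mod 3771271), giving 3039586⁻¹ ≡ 917870.
x ≡ 3039586⁻¹·1452289 ≡ 917870·1452289 ≡ 200415 (mod 3771271).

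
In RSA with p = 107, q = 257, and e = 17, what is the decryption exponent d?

6385

φ(n) = (p−1)(q−1) = 106·256 = 27136.
Need d with 17·d ≡ 1 (mod 27136). Apply the extended Euclidean algorithm:
27136 = 1596·17 + 4
17 = 4·4 + 1
4 = 4·1 + 0
Back-substitute:
1 = 17 − 4·4
1 = −4·27136 + 6385·17
So 17·6385 ≡ 1 (mod 27136), hence d = 6385.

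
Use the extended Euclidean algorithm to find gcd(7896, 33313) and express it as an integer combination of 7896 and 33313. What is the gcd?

7

Euclidean algorithm:
33313 = 4×7896 + 1729
7896 = 4×1729 + 980
1729 = 1×980 + 749
980 = 1×749 + 231
749 = 3×231 + 56
231 = 4×56 + 7
56 = 8×7 + 0
gcd(7896, 33313) = 7.
Back-substituting:
7 = 231 − 4·56
7 = −4·749 + 13·231
7 = 13·980 − 17·749
7 = −17·1729 + 30·980
7 = 30·7896 − 137·1729
7 = −137·33313 + 578·7896
So 7 = (-137)·33313 + (578)·7896.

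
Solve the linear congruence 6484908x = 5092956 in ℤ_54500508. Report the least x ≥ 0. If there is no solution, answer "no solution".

First find gcd(6484908, 54500508):
54500508 = 8·6484908 + 2621244
6484908 = 2·2621244 + 1242420
2621244 = 2·1242420 + 136404
1242420 = 9·136404 + 14784
136404 = 9·14784 + 3348
14784 = 4·3348 + 1392
3348 = 2·1392 + 564
1392 = 2·564 + 264
564 = 2·264 + 36
264 = 7·36 + 12
36 = 3·12 + 0
gcd = 12 and 12 | 5092956, so solutions exist. Divide through by 12: 540409x ≡ 424413 (mod 4541709).
Now find 540409⁻¹ mod 4541709:
4541709 = 8·540409 + 218437
540409 = 2·218437 + 103535
218437 = 2·103535 + 11367
103535 = 9·11367 + 1232
11367 = 9·1232 + 279
1232 = 4·279 + 116
279 = 2·116 + 47
116 = 2·47 + 22
47 = 2·22 + 3
22 = 7·3 + 1
3 = 3·1 + 0
Back-substitute:
1 = 22 − 7·3
1 = −7·47 + 15·22
1 = 15·116 − 37·47
1 = −37·279 + 89·116
1 = 89·1232 − 393·279
1 = −393·11367 + 3626·1232
1 = 3626·103535 − 33027·11367
1 = −33027·218437 + 69680·103535
1 = 69680·540409 − 172387·218437
1 = −172387·4541709 + 1448776·540409
So 540409⁻¹ ≡ 1448776 (mod 4541709).
Then x ≡ 1448776·424413 ≡ 95523 (mod 4541709); the smallest non-negative solution is x = 95523.

95523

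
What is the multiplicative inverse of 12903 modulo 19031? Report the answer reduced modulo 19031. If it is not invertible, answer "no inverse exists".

2059

Extended Euclidean algorithm:
19031 = 1*12903 + 6128
12903 = 2*6128 + 647
6128 = 9*647 + 305
647 = 2*305 + 37
305 = 8*37 + 9
37 = 4*9 + 1
9 = 9*1 + 0
The gcd is 1. Working backward:
1 = 37 − 4·9
1 = −4·305 + 33·37
1 = 33·647 − 70·305
1 = −70·6128 + 663·647
1 = 663·12903 − 1396·6128
1 = −1396·19031 + 2059·12903
So 12903·2059 ≡ 1 (mod 19031).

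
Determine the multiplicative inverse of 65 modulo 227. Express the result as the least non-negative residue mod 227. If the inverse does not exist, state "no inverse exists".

Extended Euclidean algorithm:
227 = 3×65 + 32
65 = 2×32 + 1
32 = 32×1 + 0
Since gcd(65, 227) = 1, back-substitute to write 1 as a combination:
1 = 65 − 2·32
1 = −2·227 + 7·65
So 65·7 ≡ 1 (mod 227).

7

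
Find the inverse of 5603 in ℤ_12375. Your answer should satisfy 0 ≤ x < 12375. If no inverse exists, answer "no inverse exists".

3017

Extended Euclidean algorithm:
12375 = 2×5603 + 1169
5603 = 4×1169 + 927
1169 = 1×927 + 242
927 = 3×242 + 201
242 = 1×201 + 41
201 = 4×41 + 37
41 = 1×37 + 4
37 = 9×4 + 1
4 = 4×1 + 0
Since gcd(5603, 12375) = 1, back-substitute to write 1 as a combination:
1 = 37 − 9·4
1 = −9·41 + 10·37
1 = 10·201 − 49·41
1 = −49·242 + 59·201
1 = 59·927 − 226·242
1 = −226·1169 + 285·927
1 = 285·5603 − 1366·1169
1 = −1366·12375 + 3017·5603
So 5603·3017 ≡ 1 (mod 12375).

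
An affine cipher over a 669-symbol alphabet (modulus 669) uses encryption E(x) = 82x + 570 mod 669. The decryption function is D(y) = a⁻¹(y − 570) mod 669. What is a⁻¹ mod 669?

Run Euclid on (669, 82):
669 = 8·82 + 13
82 = 6·13 + 4
13 = 3·4 + 1
4 = 4·1 + 0
Since gcd(82, 669) = 1, back-substitute to write 1 as a combination:
1 = 13 − 3·4
1 = −3·82 + 19·13
1 = 19·669 − 155·82
So 82·(-155) ≡ 1 (mod 669), and -155 ≡ 514 (mod 669).

514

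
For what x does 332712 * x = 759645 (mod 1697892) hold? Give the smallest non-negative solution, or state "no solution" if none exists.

no solution

gcd(332712, 1697892):
1697892 = 5*332712 + 34332
332712 = 9*34332 + 23724
34332 = 1*23724 + 10608
23724 = 2*10608 + 2508
10608 = 4*2508 + 576
2508 = 4*576 + 204
576 = 2*204 + 168
204 = 1*168 + 36
168 = 4*36 + 24
36 = 1*24 + 12
24 = 2*12 + 0
gcd = 12, but 12 ∤ 759645, so the congruence has no solution.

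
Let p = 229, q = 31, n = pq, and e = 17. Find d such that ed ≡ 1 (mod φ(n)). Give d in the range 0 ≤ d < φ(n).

5633

φ(n) = (p−1)(q−1) = 228·30 = 6840.
Need d with 17·d ≡ 1 (mod 6840). Apply the extended Euclidean algorithm:
6840 = 402·17 + 6
17 = 2·6 + 5
6 = 1·5 + 1
5 = 5·1 + 0
Back-substitute:
1 = 6 − 5
1 = −17 + 3·6
1 = 3·6840 − 1207·17
So 17·(-1207) ≡ 1 (mod 6840), hence d ≡ -1207 ≡ 5633 (mod 6840).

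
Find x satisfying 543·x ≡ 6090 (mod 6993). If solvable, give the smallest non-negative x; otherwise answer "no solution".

First find gcd(543, 6993):
6993 = 12×543 + 477
543 = 1×477 + 66
477 = 7×66 + 15
66 = 4×15 + 6
15 = 2×6 + 3
6 = 2×3 + 0
gcd = 3 and 3 | 6090, so solutions exist. Divide through by 3: 181x ≡ 2030 (mod 2331).
Now find 181⁻¹ mod 2331:
2331 = 12·181 + 159
181 = 1·159 + 22
159 = 7·22 + 5
22 = 4·5 + 2
5 = 2·2 + 1
2 = 2·1 + 0
Back-substitute:
1 = 5 − 2·2
1 = −2·22 + 9·5
1 = 9·159 − 65·22
1 = −65·181 + 74·159
1 = 74·2331 − 953·181
So 181·(-953) ≡ 1 (mod 2331), i.e. 181⁻¹ ≡ 1378.
Then x ≡ 1378·2030 ≡ 140 (mod 2331); the smallest non-negative solution is x = 140.

140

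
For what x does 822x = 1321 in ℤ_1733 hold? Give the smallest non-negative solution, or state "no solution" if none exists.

535

First find gcd(822, 1733):
1733 = 2×822 + 89
822 = 9×89 + 21
89 = 4×21 + 5
21 = 4×5 + 1
5 = 5×1 + 0
gcd = 1, so a unique solution mod 1733 exists.
Back-substitute for the Bézout coefficients:
1 = 21 − 4·5
1 = −4·89 + 17·21
1 = 17·822 − 157·89
1 = −157·1733 + 331·822
So 822·(331) ≡ 1 (mod 1733), giving 822⁻¹ ≡ 331.
x ≡ 822⁻¹·1321 ≡ 331·1321 ≡ 535 (mod 1733).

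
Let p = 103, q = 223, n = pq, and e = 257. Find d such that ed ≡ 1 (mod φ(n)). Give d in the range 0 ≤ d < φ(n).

φ(n) = (p−1)(q−1) = 102·222 = 22644.
Need d with 257·d ≡ 1 (mod 22644). Apply the extended Euclidean algorithm:
22644 = 88·257 + 28
257 = 9·28 + 5
28 = 5·5 + 3
5 = 1·3 + 2
3 = 1·2 + 1
2 = 2·1 + 0
Back-substitute:
1 = 3 − 2
1 = −5 + 2·3
1 = 2·28 − 11·5
1 = −11·257 + 101·28
1 = 101·22644 − 8899·257
So 257·(-8899) ≡ 1 (mod 22644), hence d ≡ -8899 ≡ 13745 (mod 22644).

13745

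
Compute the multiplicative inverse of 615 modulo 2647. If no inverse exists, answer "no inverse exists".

2010

gcd(2647, 615) by repeated division:
2647 = 4×615 + 187
615 = 3×187 + 54
187 = 3×54 + 25
54 = 2×25 + 4
25 = 6×4 + 1
4 = 4×1 + 0
Since gcd(615, 2647) = 1, back-substitute to write 1 as a combination:
1 = 25 − 6·4
1 = −6·54 + 13·25
1 = 13·187 − 45·54
1 = −45·615 + 148·187
1 = 148·2647 − 637·615
Thus 615·(-637) ≡ 1 (mod 2647); reducing, -637 mod 2647 = 2010.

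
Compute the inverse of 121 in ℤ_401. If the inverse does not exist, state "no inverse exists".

116

Run Euclid on (401, 121):
401 = 3·121 + 38
121 = 3·38 + 7
38 = 5·7 + 3
7 = 2·3 + 1
3 = 3·1 + 0
The gcd is 1. Working backward:
1 = 7 − 2·3
1 = −2·38 + 11·7
1 = 11·121 − 35·38
1 = −35·401 + 116·121
So 121·116 ≡ 1 (mod 401).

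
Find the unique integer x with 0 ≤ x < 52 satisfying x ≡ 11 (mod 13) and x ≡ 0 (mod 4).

24

Write x = 11 + 13·k. Then 13·k ≡ 0 − 11 ≡ 1 (mod 4).
Need 13⁻¹ mod 4. Extended Euclid on (4, 1):
4 = 4·1 + 0
13⁻¹ ≡ 1 (mod 4), so k ≡ 1·1 ≡ 1 (mod 4).
x = 11 + 13·1 = 24.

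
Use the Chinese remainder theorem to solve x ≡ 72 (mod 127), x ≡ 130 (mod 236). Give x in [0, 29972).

Write x = 72 + 127·k. Then 127·k ≡ 130 − 72 ≡ 58 (mod 236).
Need 127⁻¹ mod 236. Extended Euclid on (236, 127):
236 = 1×127 + 109
127 = 1×109 + 18
109 = 6×18 + 1
18 = 18×1 + 0
Back-substitute:
1 = 109 − 6·18
1 = −6·127 + 7·109
1 = 7·236 − 13·127
127⁻¹ ≡ 223 (mod 236), so k ≡ 223·58 ≡ 190 (mod 236).
x = 72 + 127·190 = 24202.

24202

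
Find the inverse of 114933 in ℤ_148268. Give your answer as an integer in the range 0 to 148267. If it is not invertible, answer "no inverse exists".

36481

Extended Euclidean algorithm:
148268 = 1*114933 + 33335
114933 = 3*33335 + 14928
33335 = 2*14928 + 3479
14928 = 4*3479 + 1012
3479 = 3*1012 + 443
1012 = 2*443 + 126
443 = 3*126 + 65
126 = 1*65 + 61
65 = 1*61 + 4
61 = 15*4 + 1
4 = 4*1 + 0
gcd = 1, so the inverse exists. Back-substitute:
1 = 61 − 15·4
1 = −15·65 + 16·61
1 = 16·126 − 31·65
1 = −31·443 + 109·126
1 = 109·1012 − 249·443
1 = −249·3479 + 856·1012
1 = 856·14928 − 3673·3479
1 = −3673·33335 + 8202·14928
1 = 8202·114933 − 28279·33335
1 = −28279·148268 + 36481·114933
So 114933·36481 ≡ 1 (mod 148268).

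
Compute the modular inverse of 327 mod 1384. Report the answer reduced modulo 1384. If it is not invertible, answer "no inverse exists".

783

Run Euclid on (1384, 327):
1384 = 4·327 + 76
327 = 4·76 + 23
76 = 3·23 + 7
23 = 3·7 + 2
7 = 3·2 + 1
2 = 2·1 + 0
Since gcd(327, 1384) = 1, back-substitute to write 1 as a combination:
1 = 7 − 3·2
1 = −3·23 + 10·7
1 = 10·76 − 33·23
1 = −33·327 + 142·76
1 = 142·1384 − 601·327
Thus 327·(-601) ≡ 1 (mod 1384); reducing, -601 mod 1384 = 783.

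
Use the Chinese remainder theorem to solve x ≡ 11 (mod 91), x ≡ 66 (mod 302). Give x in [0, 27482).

19394

Write x = 11 + 91·k. Then 91·k ≡ 66 − 11 ≡ 55 (mod 302).
Need 91⁻¹ mod 302. Extended Euclid on (302, 91):
302 = 3×91 + 29
91 = 3×29 + 4
29 = 7×4 + 1
4 = 4×1 + 0
Back-substitute:
1 = 29 − 7·4
1 = −7·91 + 22·29
1 = 22·302 − 73·91
91⁻¹ ≡ 229 (mod 302), so k ≡ 229·55 ≡ 213 (mod 302).
x = 11 + 91·213 = 19394.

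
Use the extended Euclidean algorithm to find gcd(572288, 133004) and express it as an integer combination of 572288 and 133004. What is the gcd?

4

Euclidean algorithm:
572288 = 4*133004 + 40272
133004 = 3*40272 + 12188
40272 = 3*12188 + 3708
12188 = 3*3708 + 1064
3708 = 3*1064 + 516
1064 = 2*516 + 32
516 = 16*32 + 4
32 = 8*4 + 0
gcd(572288, 133004) = 4.
Working backward:
4 = 516 − 16·32
4 = −16·1064 + 33·516
4 = 33·3708 − 115·1064
4 = −115·12188 + 378·3708
4 = 378·40272 − 1249·12188
4 = −1249·133004 + 4125·40272
4 = 4125·572288 − 17749·133004
So 4 = (4125)·572288 + (-17749)·133004.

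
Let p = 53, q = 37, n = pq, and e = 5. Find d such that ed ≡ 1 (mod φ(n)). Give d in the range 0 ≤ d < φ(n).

749

φ(n) = (p−1)(q−1) = 52·36 = 1872.
Need d with 5·d ≡ 1 (mod 1872). Apply the extended Euclidean algorithm:
1872 = 374·5 + 2
5 = 2·2 + 1
2 = 2·1 + 0
Back-substitute:
1 = 5 − 2·2
1 = −2·1872 + 749·5
So 5·749 ≡ 1 (mod 1872), hence d = 749.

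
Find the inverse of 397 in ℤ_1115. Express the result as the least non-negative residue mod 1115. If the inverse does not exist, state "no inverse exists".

Extended Euclidean algorithm:
1115 = 2*397 + 321
397 = 1*321 + 76
321 = 4*76 + 17
76 = 4*17 + 8
17 = 2*8 + 1
8 = 8*1 + 0
Since gcd(397, 1115) = 1, back-substitute to write 1 as a combination:
1 = 17 − 2·8
1 = −2·76 + 9·17
1 = 9·321 − 38·76
1 = −38·397 + 47·321
1 = 47·1115 − 132·397
Hence 397⁻¹ ≡ -132 ≡ 983 (mod 1115).

983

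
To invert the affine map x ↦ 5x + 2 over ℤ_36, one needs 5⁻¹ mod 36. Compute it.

29

Extended Euclidean algorithm:
36 = 7*5 + 1
5 = 5*1 + 0
The gcd is 1. Working backward:
1 = 36 − 7·5
Thus 5·(-7) ≡ 1 (mod 36); reducing, -7 mod 36 = 29.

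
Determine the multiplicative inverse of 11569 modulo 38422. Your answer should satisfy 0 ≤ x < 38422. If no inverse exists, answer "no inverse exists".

1903

Apply the Euclidean algorithm to 38422 and 11569:
38422 = 3·11569 + 3715
11569 = 3·3715 + 424
3715 = 8·424 + 323
424 = 1·323 + 101
323 = 3·101 + 20
101 = 5·20 + 1
20 = 20·1 + 0
The gcd is 1. Working backward:
1 = 101 − 5·20
1 = −5·323 + 16·101
1 = 16·424 − 21·323
1 = −21·3715 + 184·424
1 = 184·11569 − 573·3715
1 = −573·38422 + 1903·11569
So 11569·1903 ≡ 1 (mod 38422).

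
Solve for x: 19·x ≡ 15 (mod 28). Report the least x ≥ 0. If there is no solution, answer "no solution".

17

First find gcd(19, 28):
28 = 1*19 + 9
19 = 2*9 + 1
9 = 9*1 + 0
gcd = 1, so a unique solution mod 28 exists.
Back-substitute for the Bézout coefficients:
1 = 19 − 2·9
1 = −2·28 + 3·19
So 19·(3) ≡ 1 (mod 28), giving 19⁻¹ ≡ 3.
x ≡ 19⁻¹·15 ≡ 3·15 ≡ 17 (mod 28).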